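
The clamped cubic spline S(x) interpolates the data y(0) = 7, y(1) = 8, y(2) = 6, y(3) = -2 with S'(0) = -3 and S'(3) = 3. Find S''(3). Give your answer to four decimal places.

42.4000

Let M_i = S''(x_i). Step sizes h_i = 1, 1, 1; slopes of the chords Δ_i = (y_(i+1) - y_i)/h_i = 1, -2, -8.
  1·M_0 + 4·M_1 + 1·M_2 = 6(Δ_1 - Δ_0) = -18
  1·M_1 + 4·M_2 + 1·M_3 = 6(Δ_2 - Δ_1) = -36
Clamped end conditions give two more equations: 2h_0·M_0 + h_0·M_1 = 6(Δ_0 - S'(0)) = 24 and h_2·M_2 + 2h_2·M_3 = 6(S'(3) - Δ_2) = 66.
Solving the tridiagonal system: M_0 = 68/5, M_1 = -16/5, M_2 = -94/5, M_3 = 212/5.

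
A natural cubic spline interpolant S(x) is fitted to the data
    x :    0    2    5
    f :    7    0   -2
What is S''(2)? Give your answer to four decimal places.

Write m_i for S''(x_i). With h_i = 2, 3 and divided differences Δ_i = -7/2, -2/3, the continuity of S' gives the tridiagonal system
  2·m_0 + 10·m_1 + 3·m_2 = 6(Δ_1 - Δ_0) = 17
Natural end conditions: m_0 = m_2 = 0.
Solving the tridiagonal system: m_0 = 0, m_1 = 17/10, m_2 = 0.

1.7000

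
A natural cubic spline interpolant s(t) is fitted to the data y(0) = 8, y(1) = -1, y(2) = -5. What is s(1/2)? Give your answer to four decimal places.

3.0313

Put σ_i = s'' at the i-th knot. Here h = (1, 1) and Δ = (-9, -4), so the interior equations h_(i-1)·σ_(i-1) + 2(h_(i-1)+h_i)·σ_i + h_i·σ_(i+1) = 6(Δ_i − Δ_(i-1)) read
  1·σ_0 + 4·σ_1 + 1·σ_2 = 6(Δ_1 - Δ_0) = 30
Natural end conditions: σ_0 = σ_2 = 0.
Hence σ_0 = 0, σ_1 = 15/2, σ_2 = 0.
On [0, 1], s(t) = 8 - 41/4·t + 0·t² + 5/4·t³.
With t = 1/2: s(1/2) = 97/32.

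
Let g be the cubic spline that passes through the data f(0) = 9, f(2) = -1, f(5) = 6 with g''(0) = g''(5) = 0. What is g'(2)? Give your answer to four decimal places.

Write M_i for g''(x_i). With h_i = 2, 3 and divided differences Δ_i = -5, 7/3, the continuity of g' gives the tridiagonal system
  2·M_0 + 10·M_1 + 3·M_2 = 6(Δ_1 - Δ_0) = 44
Natural end conditions: M_0 = M_2 = 0.
Solving: M_0 = 0, M_1 = 22/5, M_2 = 0.
On [2, 5], g'(x) = b_1 + 2c_1·(x - 2) + 3d_1·(x - 2)² with b_1 = Δ_1 - h_1(2M_1 + M_2)/6 = -31/15, c_1 = M_1/2 = 11/5, d_1 = (M_2 - M_1)/(6h_1) = -11/45. So g'(2) = -31/15.

-2.0667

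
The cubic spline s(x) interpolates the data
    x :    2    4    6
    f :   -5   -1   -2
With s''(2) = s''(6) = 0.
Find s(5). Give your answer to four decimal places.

Write M_i for s''(x_i). With h_i = 2, 2 and divided differences Δ_i = 2, -1/2, the continuity of s' gives the tridiagonal system
  2·M_0 + 8·M_1 + 2·M_2 = 6(Δ_1 - Δ_0) = -15
Natural end conditions: M_0 = M_2 = 0.
Hence M_0 = 0, M_1 = -15/8, M_2 = 0.
On [4, 6], s(x) = -1 + 3/4·(x - 4) - 15/16·(x - 4)² + 5/32·(x - 4)³.
With (x - 4) = 1: s(5) = -33/32.

-1.0313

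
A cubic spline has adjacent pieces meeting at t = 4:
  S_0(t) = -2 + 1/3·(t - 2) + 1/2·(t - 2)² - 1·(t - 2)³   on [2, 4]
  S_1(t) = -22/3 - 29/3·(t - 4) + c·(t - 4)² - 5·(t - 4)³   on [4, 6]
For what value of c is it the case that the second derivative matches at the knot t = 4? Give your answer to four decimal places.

-5.5000

S_0''(t) = 1 - 6·(t - 2), so S_0''(4) = -11. On the right, S_1''(4) = 2c, so c = -11/2.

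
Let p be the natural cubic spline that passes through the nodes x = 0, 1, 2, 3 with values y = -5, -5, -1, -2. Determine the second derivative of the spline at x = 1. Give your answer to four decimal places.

8.4000

With m_i denoting the second derivative at x_i, h_i = 1, 1, 1, and Δ_i = (y_(i+1) − y_i)/h_i = 0, 4, -1:
  1·m_0 + 4·m_1 + 1·m_2 = 6(Δ_1 - Δ_0) = 24
  1·m_1 + 4·m_2 + 1·m_3 = 6(Δ_2 - Δ_1) = -30
Natural end conditions: m_0 = m_3 = 0.
Solving: m_0 = 0, m_1 = 42/5, m_2 = -48/5, m_3 = 0.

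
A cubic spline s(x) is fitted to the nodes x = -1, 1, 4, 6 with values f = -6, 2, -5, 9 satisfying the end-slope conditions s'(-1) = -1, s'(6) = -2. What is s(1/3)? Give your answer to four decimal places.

Write M_i for s''(x_i). With h_i = 2, 3, 2 and divided differences Δ_i = 4, -7/3, 7, the continuity of s' gives the tridiagonal system
  2·M_0 + 10·M_1 + 3·M_2 = 6(Δ_1 - Δ_0) = -38
  3·M_1 + 10·M_2 + 2·M_3 = 6(Δ_2 - Δ_1) = 56
Clamped end conditions give two more equations: 2h_0·M_0 + h_0·M_1 = 6(Δ_0 - s'(-1)) = 30 and h_2·M_2 + 2h_2·M_3 = 6(s'(6) - Δ_2) = -54.
Solving the tridiagonal system: M_0 = 301/24, M_1 = -121/12, M_2 = 151/12, M_3 = -475/24.
On [-1, 1], s(x) = -6 - 1·(x + 1) + 301/48·(x + 1)² - 181/96·(x + 1)³.
With (x + 1) = 4/3: s(1/3) = -53/81.

-0.6543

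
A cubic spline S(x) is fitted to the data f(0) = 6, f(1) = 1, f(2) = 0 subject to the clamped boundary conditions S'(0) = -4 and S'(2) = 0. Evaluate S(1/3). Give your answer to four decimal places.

4.3704

Let σ_i = S''(x_i). Step sizes h_i = 1, 1; slopes of the chords Δ_i = (y_(i+1) - y_i)/h_i = -5, -1.
  1·σ_0 + 4·σ_1 + 1·σ_2 = 6(Δ_1 - Δ_0) = 24
Clamped end conditions give two more equations: 2h_0·σ_0 + h_0·σ_1 = 6(Δ_0 - S'(0)) = -6 and h_1·σ_1 + 2h_1·σ_2 = 6(S'(2) - Δ_1) = 6.
Solving: σ_0 = -7, σ_1 = 8, σ_2 = -1.
On [0, 1], S(x) = 6 - 4·x - 7/2·x² + 5/2·x³.
With x = 1/3: S(1/3) = 118/27.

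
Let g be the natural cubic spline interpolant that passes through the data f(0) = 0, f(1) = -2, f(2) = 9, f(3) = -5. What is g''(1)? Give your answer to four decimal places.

30.8000

Put M_i = g'' at the i-th knot. Here h = (1, 1, 1) and Δ = (-2, 11, -14), so the interior equations h_(i-1)·M_(i-1) + 2(h_(i-1)+h_i)·M_i + h_i·M_(i+1) = 6(Δ_i − Δ_(i-1)) read
  1·M_0 + 4·M_1 + 1·M_2 = 6(Δ_1 - Δ_0) = 78
  1·M_1 + 4·M_2 + 1·M_3 = 6(Δ_2 - Δ_1) = -150
Natural end conditions: M_0 = M_3 = 0.
Hence M_0 = 0, M_1 = 154/5, M_2 = -226/5, M_3 = 0.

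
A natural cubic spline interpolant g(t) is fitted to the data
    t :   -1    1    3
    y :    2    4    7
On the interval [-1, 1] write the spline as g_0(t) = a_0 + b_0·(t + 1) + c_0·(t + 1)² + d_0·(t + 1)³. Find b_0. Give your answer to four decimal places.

Put σ_i = g'' at the i-th knot. Here h = (2, 2) and Δ = (1, 3/2), so the interior equations h_(i-1)·σ_(i-1) + 2(h_(i-1)+h_i)·σ_i + h_i·σ_(i+1) = 6(Δ_i − Δ_(i-1)) read
  2·σ_0 + 8·σ_1 + 2·σ_2 = 6(Δ_1 - Δ_0) = 3
Natural end conditions: σ_0 = σ_2 = 0.
Solving the tridiagonal system: σ_0 = 0, σ_1 = 3/8, σ_2 = 0.
On [-1, 1], with g_0(t) = a_0 + b_0·(t + 1) + c_0·(t + 1)² + d_0·(t + 1)³: c_0 = σ_0/2 = 0, d_0 = (σ_1 - σ_0)/(6h_0) = 1/32, b_0 = Δ_0 - h_0(2σ_0 + σ_1)/6 = 7/8.

0.8750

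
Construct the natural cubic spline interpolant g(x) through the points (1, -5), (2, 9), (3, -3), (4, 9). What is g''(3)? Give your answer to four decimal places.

48.8000

Let M_i = g''(x_i). Step sizes h_i = 1, 1, 1; slopes of the chords Δ_i = (y_(i+1) - y_i)/h_i = 14, -12, 12.
  1·M_0 + 4·M_1 + 1·M_2 = 6(Δ_1 - Δ_0) = -156
  1·M_1 + 4·M_2 + 1·M_3 = 6(Δ_2 - Δ_1) = 144
Natural end conditions: M_0 = M_3 = 0.
Forward elimination and back-substitution give M_0 = 0, M_1 = -256/5, M_2 = 244/5, M_3 = 0.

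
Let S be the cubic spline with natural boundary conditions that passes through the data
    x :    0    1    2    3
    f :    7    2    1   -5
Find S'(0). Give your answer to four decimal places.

Write σ_i for S''(x_i). With h_i = 1, 1, 1 and divided differences Δ_i = -5, -1, -6, the continuity of S' gives the tridiagonal system
  1·σ_0 + 4·σ_1 + 1·σ_2 = 6(Δ_1 - Δ_0) = 24
  1·σ_1 + 4·σ_2 + 1·σ_3 = 6(Δ_2 - Δ_1) = -30
Natural end conditions: σ_0 = σ_3 = 0.
Hence σ_0 = 0, σ_1 = 42/5, σ_2 = -48/5, σ_3 = 0.
On [0, 1], S'(x) = b_0 + 2c_0·x + 3d_0·x² with b_0 = Δ_0 - h_0(2σ_0 + σ_1)/6 = -32/5, c_0 = σ_0/2 = 0, d_0 = (σ_1 - σ_0)/(6h_0) = 7/5. So S'(0) = -32/5.

-6.4000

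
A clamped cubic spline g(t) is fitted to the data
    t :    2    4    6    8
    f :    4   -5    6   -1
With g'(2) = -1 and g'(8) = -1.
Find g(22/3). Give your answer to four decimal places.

1.3481

Put σ_i = g'' at the i-th knot. Here h = (2, 2, 2) and Δ = (-9/2, 11/2, -7/2), so the interior equations h_(i-1)·σ_(i-1) + 2(h_(i-1)+h_i)·σ_i + h_i·σ_(i+1) = 6(Δ_i − Δ_(i-1)) read
  2·σ_0 + 8·σ_1 + 2·σ_2 = 6(Δ_1 - Δ_0) = 60
  2·σ_1 + 8·σ_2 + 2·σ_3 = 6(Δ_2 - Δ_1) = -54
Clamped end conditions give two more equations: 2h_0·σ_0 + h_0·σ_1 = 6(Δ_0 - g'(2)) = -21 and h_2·σ_2 + 2h_2·σ_3 = 6(g'(8) - Δ_2) = 15.
Solving: σ_0 = -121/10, σ_1 = 137/10, σ_2 = -127/10, σ_3 = 101/10.
On [6, 8], g(t) = 6 + 8/5·(t - 6) - 127/20·(t - 6)² + 19/10·(t - 6)³.
With (t - 6) = 4/3: g(22/3) = 182/135.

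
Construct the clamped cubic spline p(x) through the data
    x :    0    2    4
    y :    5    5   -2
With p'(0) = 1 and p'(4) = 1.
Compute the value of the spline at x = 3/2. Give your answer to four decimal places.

With M_i denoting the second derivative at x_i, h_i = 2, 2, and Δ_i = (y_(i+1) − y_i)/h_i = 0, -7/2:
  2·M_0 + 8·M_1 + 2·M_2 = 6(Δ_1 - Δ_0) = -21
Clamped end conditions give two more equations: 2h_0·M_0 + h_0·M_1 = 6(Δ_0 - p'(0)) = -6 and h_1·M_1 + 2h_1·M_2 = 6(p'(4) - Δ_1) = 27.
Forward elimination and back-substitution give M_0 = 9/8, M_1 = -21/4, M_2 = 75/8.
On [0, 2], p(x) = 5 + 1·x + 9/16·x² - 17/32·x³.
With x = 3/2: p(3/2) = 1529/256.

5.9727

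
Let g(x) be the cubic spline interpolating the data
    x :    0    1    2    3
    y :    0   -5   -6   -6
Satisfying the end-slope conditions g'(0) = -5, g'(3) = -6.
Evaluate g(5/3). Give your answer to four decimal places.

-6.2593

Write m_i for g''(x_i). With h_i = 1, 1, 1 and divided differences Δ_i = -5, -1, 0, the continuity of g' gives the tridiagonal system
  1·m_0 + 4·m_1 + 1·m_2 = 6(Δ_1 - Δ_0) = 24
  1·m_1 + 4·m_2 + 1·m_3 = 6(Δ_2 - Δ_1) = 6
Clamped end conditions give two more equations: 2h_0·m_0 + h_0·m_1 = 6(Δ_0 - g'(0)) = 0 and h_2·m_2 + 2h_2·m_3 = 6(g'(3) - Δ_2) = -36.
Solving the tridiagonal system: m_0 = -8/3, m_1 = 16/3, m_2 = 16/3, m_3 = -62/3.
On [1, 2], g(x) = -5 - 11/3·(x - 1) + 8/3·(x - 1)² + 0·(x - 1)³.
With (x - 1) = 2/3: g(5/3) = -169/27.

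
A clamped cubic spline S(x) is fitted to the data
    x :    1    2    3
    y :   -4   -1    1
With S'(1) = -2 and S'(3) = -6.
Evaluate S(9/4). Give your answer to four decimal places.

Put σ_i = S'' at the i-th knot. Here h = (1, 1) and Δ = (3, 2), so the interior equations h_(i-1)·σ_(i-1) + 2(h_(i-1)+h_i)·σ_i + h_i·σ_(i+1) = 6(Δ_i − Δ_(i-1)) read
  1·σ_0 + 4·σ_1 + 1·σ_2 = 6(Δ_1 - Δ_0) = -6
Clamped end conditions give two more equations: 2h_0·σ_0 + h_0·σ_1 = 6(Δ_0 - S'(1)) = 30 and h_1·σ_1 + 2h_1·σ_2 = 6(S'(3) - Δ_1) = -48.
Hence σ_0 = 29/2, σ_1 = 1, σ_2 = -49/2.
On [2, 3], S(x) = -1 + 23/4·(x - 2) + 1/2·(x - 2)² - 17/4·(x - 2)³.
With (x - 2) = 1/4: S(9/4) = 103/256.

0.4023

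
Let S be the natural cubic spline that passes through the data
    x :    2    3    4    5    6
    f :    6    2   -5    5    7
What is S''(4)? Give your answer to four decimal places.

33.8571

With m_i denoting the second derivative at x_i, h_i = 1, 1, 1, 1, and Δ_i = (y_(i+1) − y_i)/h_i = -4, -7, 10, 2:
  1·m_0 + 4·m_1 + 1·m_2 = 6(Δ_1 - Δ_0) = -18
  1·m_1 + 4·m_2 + 1·m_3 = 6(Δ_2 - Δ_1) = 102
  1·m_2 + 4·m_3 + 1·m_4 = 6(Δ_3 - Δ_2) = -48
Natural end conditions: m_0 = m_4 = 0.
Forward elimination and back-substitution give m_0 = 0, m_1 = -363/28, m_2 = 237/7, m_3 = -573/28, m_4 = 0.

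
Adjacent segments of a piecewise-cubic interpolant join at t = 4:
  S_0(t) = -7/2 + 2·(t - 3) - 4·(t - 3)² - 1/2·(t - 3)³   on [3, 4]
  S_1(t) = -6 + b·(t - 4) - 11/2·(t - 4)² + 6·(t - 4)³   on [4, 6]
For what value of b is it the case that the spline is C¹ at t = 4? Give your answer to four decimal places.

-7.5000

S_0'(t) = 2 - 8·(t - 3) - 3/2·(t - 3)², so S_0'(4) = -15/2. On the right, S_1'(4) = b, so b = -15/2.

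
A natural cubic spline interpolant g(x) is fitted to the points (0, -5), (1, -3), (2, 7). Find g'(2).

12

With σ_i denoting the second derivative at x_i, h_i = 1, 1, and Δ_i = (y_(i+1) − y_i)/h_i = 2, 10:
  1·σ_0 + 4·σ_1 + 1·σ_2 = 6(Δ_1 - Δ_0) = 48
Natural end conditions: σ_0 = σ_2 = 0.
Forward elimination and back-substitution give σ_0 = 0, σ_1 = 12, σ_2 = 0.
On [1, 2], g'(x) = b_1 + 2c_1·(x - 1) + 3d_1·(x - 1)² with b_1 = Δ_1 - h_1(2σ_1 + σ_2)/6 = 6, c_1 = σ_1/2 = 6, d_1 = (σ_2 - σ_1)/(6h_1) = -2. So g'(2) = 12.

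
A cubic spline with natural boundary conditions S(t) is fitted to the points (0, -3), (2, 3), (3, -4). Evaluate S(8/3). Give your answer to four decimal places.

-1.1728

Write M_i for S''(x_i). With h_i = 2, 1 and divided differences Δ_i = 3, -7, the continuity of S' gives the tridiagonal system
  2·M_0 + 6·M_1 + 1·M_2 = 6(Δ_1 - Δ_0) = -60
Natural end conditions: M_0 = M_2 = 0.
Solving: M_0 = 0, M_1 = -10, M_2 = 0.
On [2, 3], S(t) = 3 - 11/3·(t - 2) - 5·(t - 2)² + 5/3·(t - 2)³.
With (t - 2) = 2/3: S(8/3) = -95/81.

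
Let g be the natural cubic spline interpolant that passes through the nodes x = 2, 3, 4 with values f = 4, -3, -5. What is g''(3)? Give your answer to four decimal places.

7.5000

Write M_i for g''(x_i). With h_i = 1, 1 and divided differences Δ_i = -7, -2, the continuity of g' gives the tridiagonal system
  1·M_0 + 4·M_1 + 1·M_2 = 6(Δ_1 - Δ_0) = 30
Natural end conditions: M_0 = M_2 = 0.
Solving the tridiagonal system: M_0 = 0, M_1 = 15/2, M_2 = 0.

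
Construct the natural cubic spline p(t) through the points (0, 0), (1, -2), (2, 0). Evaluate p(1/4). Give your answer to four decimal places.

Let σ_i = p''(x_i). Step sizes h_i = 1, 1; slopes of the chords Δ_i = (y_(i+1) - y_i)/h_i = -2, 2.
  1·σ_0 + 4·σ_1 + 1·σ_2 = 6(Δ_1 - Δ_0) = 24
Natural end conditions: σ_0 = σ_2 = 0.
Solving: σ_0 = 0, σ_1 = 6, σ_2 = 0.
On [0, 1], p(t) = 0 - 3·t + 0·t² + 1·t³.
With t = 1/4: p(1/4) = -47/64.

-0.7344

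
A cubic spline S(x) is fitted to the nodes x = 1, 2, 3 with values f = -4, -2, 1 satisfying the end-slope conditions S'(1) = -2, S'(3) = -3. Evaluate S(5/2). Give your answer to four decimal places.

0.5000

With M_i denoting the second derivative at x_i, h_i = 1, 1, and Δ_i = (y_(i+1) − y_i)/h_i = 2, 3:
  1·M_0 + 4·M_1 + 1·M_2 = 6(Δ_1 - Δ_0) = 6
Clamped end conditions give two more equations: 2h_0·M_0 + h_0·M_1 = 6(Δ_0 - S'(1)) = 24 and h_1·M_1 + 2h_1·M_2 = 6(S'(3) - Δ_1) = -36.
Forward elimination and back-substitution give M_0 = 10, M_1 = 4, M_2 = -20.
On [2, 3], S(x) = -2 + 5·(x - 2) + 2·(x - 2)² - 4·(x - 2)³.
With (x - 2) = 1/2: S(5/2) = 1/2.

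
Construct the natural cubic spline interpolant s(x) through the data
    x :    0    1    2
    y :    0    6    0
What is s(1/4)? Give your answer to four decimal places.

Let M_i = s''(x_i). Step sizes h_i = 1, 1; slopes of the chords Δ_i = (y_(i+1) - y_i)/h_i = 6, -6.
  1·M_0 + 4·M_1 + 1·M_2 = 6(Δ_1 - Δ_0) = -72
Natural end conditions: M_0 = M_2 = 0.
Hence M_0 = 0, M_1 = -18, M_2 = 0.
On [0, 1], s(x) = 0 + 9·x + 0·x² - 3·x³.
With x = 1/4: s(1/4) = 141/64.

2.2031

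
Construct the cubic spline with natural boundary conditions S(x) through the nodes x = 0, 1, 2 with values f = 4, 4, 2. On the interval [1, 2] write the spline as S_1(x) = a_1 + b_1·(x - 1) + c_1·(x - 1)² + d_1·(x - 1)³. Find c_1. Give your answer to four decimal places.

Write σ_i for S''(x_i). With h_i = 1, 1 and divided differences Δ_i = 0, -2, the continuity of S' gives the tridiagonal system
  1·σ_0 + 4·σ_1 + 1·σ_2 = 6(Δ_1 - Δ_0) = -12
Natural end conditions: σ_0 = σ_2 = 0.
Forward elimination and back-substitution give σ_0 = 0, σ_1 = -3, σ_2 = 0.
On [1, 2], with S_1(x) = a_1 + b_1·(x - 1) + c_1·(x - 1)² + d_1·(x - 1)³: c_1 = σ_1/2 = -3/2, d_1 = (σ_2 - σ_1)/(6h_1) = 1/2, b_1 = Δ_1 - h_1(2σ_1 + σ_2)/6 = -1.

-1.5000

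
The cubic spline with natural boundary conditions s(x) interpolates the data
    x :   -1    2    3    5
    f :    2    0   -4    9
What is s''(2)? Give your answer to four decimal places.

Let M_i = s''(x_i). Step sizes h_i = 3, 1, 2; slopes of the chords Δ_i = (y_(i+1) - y_i)/h_i = -2/3, -4, 13/2.
  3·M_0 + 8·M_1 + 1·M_2 = 6(Δ_1 - Δ_0) = -20
  1·M_1 + 6·M_2 + 2·M_3 = 6(Δ_2 - Δ_1) = 63
Natural end conditions: M_0 = M_3 = 0.
Forward elimination and back-substitution give M_0 = 0, M_1 = -183/47, M_2 = 524/47, M_3 = 0.

-3.8936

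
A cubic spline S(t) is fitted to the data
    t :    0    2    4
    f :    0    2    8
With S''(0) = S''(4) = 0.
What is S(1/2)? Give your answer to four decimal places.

Put m_i = S'' at the i-th knot. Here h = (2, 2) and Δ = (1, 3), so the interior equations h_(i-1)·m_(i-1) + 2(h_(i-1)+h_i)·m_i + h_i·m_(i+1) = 6(Δ_i − Δ_(i-1)) read
  2·m_0 + 8·m_1 + 2·m_2 = 6(Δ_1 - Δ_0) = 12
Natural end conditions: m_0 = m_2 = 0.
Hence m_0 = 0, m_1 = 3/2, m_2 = 0.
On [0, 2], S(t) = 0 + 1/2·t + 0·t² + 1/8·t³.
With t = 1/2: S(1/2) = 17/64.

0.2656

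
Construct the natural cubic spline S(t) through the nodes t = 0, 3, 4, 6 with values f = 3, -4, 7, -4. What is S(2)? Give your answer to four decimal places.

Write m_i for S''(x_i). With h_i = 3, 1, 2 and divided differences Δ_i = -7/3, 11, -11/2, the continuity of S' gives the tridiagonal system
  3·m_0 + 8·m_1 + 1·m_2 = 6(Δ_1 - Δ_0) = 80
  1·m_1 + 6·m_2 + 2·m_3 = 6(Δ_2 - Δ_1) = -99
Natural end conditions: m_0 = m_3 = 0.
Solving: m_0 = 0, m_1 = 579/47, m_2 = -872/47, m_3 = 0.
On [0, 3], S(t) = 3 - 2395/282·t + 0·t² + 193/282·t³.
With t = 2: S(2) = -400/47.

-8.5106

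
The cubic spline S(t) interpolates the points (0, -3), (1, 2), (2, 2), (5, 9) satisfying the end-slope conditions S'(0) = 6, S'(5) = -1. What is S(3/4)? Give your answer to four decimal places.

1.1897

Write m_i for S''(x_i). With h_i = 1, 1, 3 and divided differences Δ_i = 5, 0, 7/3, the continuity of S' gives the tridiagonal system
  1·m_0 + 4·m_1 + 1·m_2 = 6(Δ_1 - Δ_0) = -30
  1·m_1 + 8·m_2 + 3·m_3 = 6(Δ_2 - Δ_1) = 14
Clamped end conditions give two more equations: 2h_0·m_0 + h_0·m_1 = 6(Δ_0 - S'(0)) = -6 and h_2·m_2 + 2h_2·m_3 = 6(S'(5) - Δ_2) = -20.
Solving: m_0 = 46/29, m_1 = -266/29, m_2 = 148/29, m_3 = -512/87.
On [0, 1], S(t) = -3 + 6·t + 23/29·t² - 52/29·t³.
With t = 3/4: S(3/4) = 69/58.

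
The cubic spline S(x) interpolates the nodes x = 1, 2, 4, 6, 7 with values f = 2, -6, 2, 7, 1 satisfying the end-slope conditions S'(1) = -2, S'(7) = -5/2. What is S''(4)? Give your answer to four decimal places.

-2.9583

Put M_i = S'' at the i-th knot. Here h = (1, 2, 2, 1) and Δ = (-8, 4, 5/2, -6), so the interior equations h_(i-1)·M_(i-1) + 2(h_(i-1)+h_i)·M_i + h_i·M_(i+1) = 6(Δ_i − Δ_(i-1)) read
  1·M_0 + 6·M_1 + 2·M_2 = 6(Δ_1 - Δ_0) = 72
  2·M_1 + 8·M_2 + 2·M_3 = 6(Δ_2 - Δ_1) = -9
  2·M_2 + 6·M_3 + 1·M_4 = 6(Δ_3 - Δ_2) = -51
Clamped end conditions give two more equations: 2h_0·M_0 + h_0·M_1 = 6(Δ_0 - S'(1)) = -36 and h_3·M_3 + 2h_3·M_4 = 6(S'(7) - Δ_3) = 21.
Solving the tridiagonal system: M_0 = -3527/132, M_1 = 1151/66, M_2 = -71/24, M_3 = -667/66, M_4 = 2053/132.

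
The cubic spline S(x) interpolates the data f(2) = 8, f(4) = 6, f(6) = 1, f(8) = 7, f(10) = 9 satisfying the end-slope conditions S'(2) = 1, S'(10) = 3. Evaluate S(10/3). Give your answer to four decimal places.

Let M_i = S''(x_i). Step sizes h_i = 2, 2, 2, 2; slopes of the chords Δ_i = (y_(i+1) - y_i)/h_i = -1, -5/2, 3, 1.
  2·M_0 + 8·M_1 + 2·M_2 = 6(Δ_1 - Δ_0) = -9
  2·M_1 + 8·M_2 + 2·M_3 = 6(Δ_2 - Δ_1) = 33
  2·M_2 + 8·M_3 + 2·M_4 = 6(Δ_3 - Δ_2) = -12
Clamped end conditions give two more equations: 2h_0·M_0 + h_0·M_1 = 6(Δ_0 - S'(2)) = -12 and h_3·M_3 + 2h_3·M_4 = 6(S'(10) - Δ_3) = 12.
Solving: M_0 = -221/112, M_1 = -115/56, M_2 = 91/16, M_3 = -235/56, M_4 = 571/112.
On [2, 4], S(x) = 8 + 1·(x - 2) - 221/224·(x - 2)² - 3/448·(x - 2)³.
With (x - 2) = 4/3: S(10/3) = 953/126.

7.5635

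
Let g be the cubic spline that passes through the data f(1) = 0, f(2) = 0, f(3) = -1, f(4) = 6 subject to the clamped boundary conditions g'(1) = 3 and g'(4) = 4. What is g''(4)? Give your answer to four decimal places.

-17.7333

Write M_i for g''(x_i). With h_i = 1, 1, 1 and divided differences Δ_i = 0, -1, 7, the continuity of g' gives the tridiagonal system
  1·M_0 + 4·M_1 + 1·M_2 = 6(Δ_1 - Δ_0) = -6
  1·M_1 + 4·M_2 + 1·M_3 = 6(Δ_2 - Δ_1) = 48
Clamped end conditions give two more equations: 2h_0·M_0 + h_0·M_1 = 6(Δ_0 - g'(1)) = -18 and h_2·M_2 + 2h_2·M_3 = 6(g'(4) - Δ_2) = -18.
Hence M_0 = -104/15, M_1 = -62/15, M_2 = 262/15, M_3 = -266/15.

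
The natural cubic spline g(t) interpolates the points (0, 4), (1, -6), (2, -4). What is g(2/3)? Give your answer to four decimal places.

Write σ_i for g''(x_i). With h_i = 1, 1 and divided differences Δ_i = -10, 2, the continuity of g' gives the tridiagonal system
  1·σ_0 + 4·σ_1 + 1·σ_2 = 6(Δ_1 - Δ_0) = 72
Natural end conditions: σ_0 = σ_2 = 0.
Hence σ_0 = 0, σ_1 = 18, σ_2 = 0.
On [0, 1], g(t) = 4 - 13·t + 0·t² + 3·t³.
With t = 2/3: g(2/3) = -34/9.

-3.7778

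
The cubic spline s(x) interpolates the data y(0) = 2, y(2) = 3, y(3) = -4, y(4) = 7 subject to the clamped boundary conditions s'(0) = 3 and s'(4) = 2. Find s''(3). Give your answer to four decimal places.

43.1818

Write M_i for s''(x_i). With h_i = 2, 1, 1 and divided differences Δ_i = 1/2, -7, 11, the continuity of s' gives the tridiagonal system
  2·M_0 + 6·M_1 + 1·M_2 = 6(Δ_1 - Δ_0) = -45
  1·M_1 + 4·M_2 + 1·M_3 = 6(Δ_2 - Δ_1) = 108
Clamped end conditions give two more equations: 2h_0·M_0 + h_0·M_1 = 6(Δ_0 - s'(0)) = -15 and h_2·M_2 + 2h_2·M_3 = 6(s'(4) - Δ_2) = -54.
Solving the tridiagonal system: M_0 = 95/22, M_1 = -355/22, M_2 = 475/11, M_3 = -1069/22.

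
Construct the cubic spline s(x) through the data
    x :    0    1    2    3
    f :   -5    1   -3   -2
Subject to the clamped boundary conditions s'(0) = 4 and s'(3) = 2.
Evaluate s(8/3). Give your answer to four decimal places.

-2.7827

Put m_i = s'' at the i-th knot. Here h = (1, 1, 1) and Δ = (6, -4, 1), so the interior equations h_(i-1)·m_(i-1) + 2(h_(i-1)+h_i)·m_i + h_i·m_(i+1) = 6(Δ_i − Δ_(i-1)) read
  1·m_0 + 4·m_1 + 1·m_2 = 6(Δ_1 - Δ_0) = -60
  1·m_1 + 4·m_2 + 1·m_3 = 6(Δ_2 - Δ_1) = 30
Clamped end conditions give two more equations: 2h_0·m_0 + h_0·m_1 = 6(Δ_0 - s'(0)) = 12 and h_2·m_2 + 2h_2·m_3 = 6(s'(3) - Δ_2) = 6.
Solving: m_0 = 262/15, m_1 = -344/15, m_2 = 214/15, m_3 = -62/15.
On [2, 3], s(x) = -3 - 46/15·(x - 2) + 107/15·(x - 2)² - 46/15·(x - 2)³.
With (x - 2) = 2/3: s(8/3) = -1127/405.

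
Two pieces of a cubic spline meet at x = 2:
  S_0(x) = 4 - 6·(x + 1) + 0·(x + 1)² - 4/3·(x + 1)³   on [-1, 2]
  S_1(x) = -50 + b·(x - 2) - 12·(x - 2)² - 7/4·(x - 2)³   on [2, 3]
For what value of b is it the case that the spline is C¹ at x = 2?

S_0'(x) = -6 + 0·(x + 1) - 4·(x + 1)², so S_0'(2) = -42. On the right, S_1'(2) = b, so b = -42.

-42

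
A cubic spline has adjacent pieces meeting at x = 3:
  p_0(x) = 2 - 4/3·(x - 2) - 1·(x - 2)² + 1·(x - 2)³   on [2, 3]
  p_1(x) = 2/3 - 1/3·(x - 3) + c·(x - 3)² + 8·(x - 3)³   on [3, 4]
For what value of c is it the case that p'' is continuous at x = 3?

2

p_0''(x) = -2 + 6·(x - 2), so p_0''(3) = 4. On the right, p_1''(3) = 2c, so c = 2.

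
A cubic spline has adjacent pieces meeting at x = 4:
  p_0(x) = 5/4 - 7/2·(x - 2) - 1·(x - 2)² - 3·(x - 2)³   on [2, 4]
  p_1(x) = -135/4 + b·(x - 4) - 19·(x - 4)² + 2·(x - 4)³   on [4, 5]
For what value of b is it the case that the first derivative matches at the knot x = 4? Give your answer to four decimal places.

p_0'(x) = -7/2 - 2·(x - 2) - 9·(x - 2)², so p_0'(4) = -87/2. On the right, p_1'(4) = b, so b = -87/2.

-43.5000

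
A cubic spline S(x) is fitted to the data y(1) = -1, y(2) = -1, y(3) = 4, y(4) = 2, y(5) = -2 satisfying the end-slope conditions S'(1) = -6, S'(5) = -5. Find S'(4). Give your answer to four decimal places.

-3.7500

Let m_i = S''(x_i). Step sizes h_i = 1, 1, 1, 1; slopes of the chords Δ_i = (y_(i+1) - y_i)/h_i = 0, 5, -2, -4.
  1·m_0 + 4·m_1 + 1·m_2 = 6(Δ_1 - Δ_0) = 30
  1·m_1 + 4·m_2 + 1·m_3 = 6(Δ_2 - Δ_1) = -42
  1·m_2 + 4·m_3 + 1·m_4 = 6(Δ_3 - Δ_2) = -12
Clamped end conditions give two more equations: 2h_0·m_0 + h_0·m_1 = 6(Δ_0 - S'(1)) = 36 and h_3·m_3 + 2h_3·m_4 = 6(S'(5) - Δ_3) = -6.
Forward elimination and back-substitution give m_0 = 29/2, m_1 = 7, m_2 = -25/2, m_3 = 1, m_4 = -7/2.
On [4, 5], S'(x) = b_3 + 2c_3·(x - 4) + 3d_3·(x - 4)² with b_3 = Δ_3 - h_3(2m_3 + m_4)/6 = -15/4, c_3 = m_3/2 = 1/2, d_3 = (m_4 - m_3)/(6h_3) = -3/4. So S'(4) = -15/4.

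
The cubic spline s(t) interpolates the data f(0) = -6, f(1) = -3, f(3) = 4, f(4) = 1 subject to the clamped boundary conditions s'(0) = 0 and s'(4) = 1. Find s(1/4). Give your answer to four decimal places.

With σ_i denoting the second derivative at x_i, h_i = 1, 2, 1, and Δ_i = (y_(i+1) − y_i)/h_i = 3, 7/2, -3:
  1·σ_0 + 6·σ_1 + 2·σ_2 = 6(Δ_1 - Δ_0) = 3
  2·σ_1 + 6·σ_2 + 1·σ_3 = 6(Δ_2 - Δ_1) = -39
Clamped end conditions give two more equations: 2h_0·σ_0 + h_0·σ_1 = 6(Δ_0 - s'(0)) = 18 and h_2·σ_2 + 2h_2·σ_3 = 6(s'(4) - Δ_2) = 24.
Forward elimination and back-substitution give σ_0 = 269/35, σ_1 = 92/35, σ_2 = -358/35, σ_3 = 599/35.
On [0, 1], s(t) = -6 + 0·t + 269/70·t² - 59/70·t³.
With t = 1/4: s(1/4) = -25863/4480.

-5.7730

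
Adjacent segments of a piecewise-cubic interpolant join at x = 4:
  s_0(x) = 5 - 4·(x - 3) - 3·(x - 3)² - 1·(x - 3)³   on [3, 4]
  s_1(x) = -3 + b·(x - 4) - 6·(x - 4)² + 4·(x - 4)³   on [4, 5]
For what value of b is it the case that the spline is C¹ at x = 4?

-13

s_0'(x) = -4 - 6·(x - 3) - 3·(x - 3)², so s_0'(4) = -13. On the right, s_1'(4) = b, so b = -13.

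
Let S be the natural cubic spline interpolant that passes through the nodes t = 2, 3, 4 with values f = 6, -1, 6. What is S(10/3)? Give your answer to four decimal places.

Let M_i = S''(x_i). Step sizes h_i = 1, 1; slopes of the chords Δ_i = (y_(i+1) - y_i)/h_i = -7, 7.
  1·M_0 + 4·M_1 + 1·M_2 = 6(Δ_1 - Δ_0) = 84
Natural end conditions: M_0 = M_2 = 0.
Solving: M_0 = 0, M_1 = 21, M_2 = 0.
On [3, 4], S(t) = -1 + 0·(t - 3) + 21/2·(t - 3)² - 7/2·(t - 3)³.
With (t - 3) = 1/3: S(10/3) = 1/27.

0.0370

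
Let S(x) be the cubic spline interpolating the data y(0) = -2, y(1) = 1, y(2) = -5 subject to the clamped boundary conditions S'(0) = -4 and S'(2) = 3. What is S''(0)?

With σ_i denoting the second derivative at x_i, h_i = 1, 1, and Δ_i = (y_(i+1) − y_i)/h_i = 3, -6:
  1·σ_0 + 4·σ_1 + 1·σ_2 = 6(Δ_1 - Δ_0) = -54
Clamped end conditions give two more equations: 2h_0·σ_0 + h_0·σ_1 = 6(Δ_0 - S'(0)) = 42 and h_1·σ_1 + 2h_1·σ_2 = 6(S'(2) - Δ_1) = 54.
Forward elimination and back-substitution give σ_0 = 38, σ_1 = -34, σ_2 = 44.

38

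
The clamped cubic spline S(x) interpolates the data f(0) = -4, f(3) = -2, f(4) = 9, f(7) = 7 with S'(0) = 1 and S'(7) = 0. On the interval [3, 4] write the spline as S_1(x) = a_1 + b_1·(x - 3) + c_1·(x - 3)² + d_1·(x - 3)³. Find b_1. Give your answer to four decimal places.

9.2545

Put M_i = S'' at the i-th knot. Here h = (3, 1, 3) and Δ = (2/3, 11, -2/3), so the interior equations h_(i-1)·M_(i-1) + 2(h_(i-1)+h_i)·M_i + h_i·M_(i+1) = 6(Δ_i − Δ_(i-1)) read
  3·M_0 + 8·M_1 + 1·M_2 = 6(Δ_1 - Δ_0) = 62
  1·M_1 + 8·M_2 + 3·M_3 = 6(Δ_2 - Δ_1) = -70
Clamped end conditions give two more equations: 2h_0·M_0 + h_0·M_1 = 6(Δ_0 - S'(0)) = -2 and h_2·M_2 + 2h_2·M_3 = 6(S'(7) - Δ_2) = 4.
Forward elimination and back-substitution give M_0 = -1018/165, M_1 = 642/55, M_2 = -708/55, M_3 = 1172/165.
On [3, 4], with S_1(x) = a_1 + b_1·(x - 3) + c_1·(x - 3)² + d_1·(x - 3)³: c_1 = M_1/2 = 321/55, d_1 = (M_2 - M_1)/(6h_1) = -45/11, b_1 = Δ_1 - h_1(2M_1 + M_2)/6 = 509/55.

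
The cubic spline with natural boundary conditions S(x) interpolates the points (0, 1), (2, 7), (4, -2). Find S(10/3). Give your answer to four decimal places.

Let m_i = S''(x_i). Step sizes h_i = 2, 2; slopes of the chords Δ_i = (y_(i+1) - y_i)/h_i = 3, -9/2.
  2·m_0 + 8·m_1 + 2·m_2 = 6(Δ_1 - Δ_0) = -45
Natural end conditions: m_0 = m_2 = 0.
Solving: m_0 = 0, m_1 = -45/8, m_2 = 0.
On [2, 4], S(x) = 7 - 3/4·(x - 2) - 45/16·(x - 2)² + 15/32·(x - 2)³.
With (x - 2) = 4/3: S(10/3) = 19/9.

2.1111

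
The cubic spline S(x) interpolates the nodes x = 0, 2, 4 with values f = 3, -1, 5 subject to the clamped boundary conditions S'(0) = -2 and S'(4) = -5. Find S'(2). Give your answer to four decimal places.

With M_i denoting the second derivative at x_i, h_i = 2, 2, and Δ_i = (y_(i+1) − y_i)/h_i = -2, 3:
  2·M_0 + 8·M_1 + 2·M_2 = 6(Δ_1 - Δ_0) = 30
Clamped end conditions give two more equations: 2h_0·M_0 + h_0·M_1 = 6(Δ_0 - S'(0)) = 0 and h_1·M_1 + 2h_1·M_2 = 6(S'(4) - Δ_1) = -48.
Solving the tridiagonal system: M_0 = -9/2, M_1 = 9, M_2 = -33/2.
On [2, 4], S'(x) = b_1 + 2c_1·(x - 2) + 3d_1·(x - 2)² with b_1 = Δ_1 - h_1(2M_1 + M_2)/6 = 5/2, c_1 = M_1/2 = 9/2, d_1 = (M_2 - M_1)/(6h_1) = -17/8. So S'(2) = 5/2.

2.5000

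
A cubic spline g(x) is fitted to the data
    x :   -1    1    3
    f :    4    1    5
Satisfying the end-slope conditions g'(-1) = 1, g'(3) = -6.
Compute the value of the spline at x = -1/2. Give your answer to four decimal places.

3.6602

With M_i denoting the second derivative at x_i, h_i = 2, 2, and Δ_i = (y_(i+1) − y_i)/h_i = -3/2, 2:
  2·M_0 + 8·M_1 + 2·M_2 = 6(Δ_1 - Δ_0) = 21
Clamped end conditions give two more equations: 2h_0·M_0 + h_0·M_1 = 6(Δ_0 - g'(-1)) = -15 and h_1·M_1 + 2h_1·M_2 = 6(g'(3) - Δ_1) = -48.
Solving the tridiagonal system: M_0 = -65/8, M_1 = 35/4, M_2 = -131/8.
On [-1, 1], g(x) = 4 + 1·(x + 1) - 65/16·(x + 1)² + 45/32·(x + 1)³.
With (x + 1) = 1/2: g(-1/2) = 937/256.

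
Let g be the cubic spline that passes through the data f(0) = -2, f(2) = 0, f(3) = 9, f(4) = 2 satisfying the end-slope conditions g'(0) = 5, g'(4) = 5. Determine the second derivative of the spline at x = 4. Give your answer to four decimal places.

57.8182

Put σ_i = g'' at the i-th knot. Here h = (2, 1, 1) and Δ = (1, 9, -7), so the interior equations h_(i-1)·σ_(i-1) + 2(h_(i-1)+h_i)·σ_i + h_i·σ_(i+1) = 6(Δ_i − Δ_(i-1)) read
  2·σ_0 + 6·σ_1 + 1·σ_2 = 6(Δ_1 - Δ_0) = 48
  1·σ_1 + 4·σ_2 + 1·σ_3 = 6(Δ_2 - Δ_1) = -96
Clamped end conditions give two more equations: 2h_0·σ_0 + h_0·σ_1 = 6(Δ_0 - g'(0)) = -24 and h_2·σ_2 + 2h_2·σ_3 = 6(g'(4) - Δ_2) = 72.
Solving the tridiagonal system: σ_0 = -180/11, σ_1 = 228/11, σ_2 = -480/11, σ_3 = 636/11.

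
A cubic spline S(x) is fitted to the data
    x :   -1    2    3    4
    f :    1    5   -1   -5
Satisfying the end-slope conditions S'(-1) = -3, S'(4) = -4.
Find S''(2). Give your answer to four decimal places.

Let M_i = S''(x_i). Step sizes h_i = 3, 1, 1; slopes of the chords Δ_i = (y_(i+1) - y_i)/h_i = 4/3, -6, -4.
  3·M_0 + 8·M_1 + 1·M_2 = 6(Δ_1 - Δ_0) = -44
  1·M_1 + 4·M_2 + 1·M_3 = 6(Δ_2 - Δ_1) = 12
Clamped end conditions give two more equations: 2h_0·M_0 + h_0·M_1 = 6(Δ_0 - S'(-1)) = 26 and h_2·M_2 + 2h_2·M_3 = 6(S'(4) - Δ_2) = 0.
Solving the tridiagonal system: M_0 = 800/87, M_1 = -282/29, M_2 = 180/29, M_3 = -90/29.

-9.7241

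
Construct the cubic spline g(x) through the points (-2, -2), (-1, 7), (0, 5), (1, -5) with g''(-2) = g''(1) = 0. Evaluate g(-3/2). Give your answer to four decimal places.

Let M_i = g''(x_i). Step sizes h_i = 1, 1, 1; slopes of the chords Δ_i = (y_(i+1) - y_i)/h_i = 9, -2, -10.
  1·M_0 + 4·M_1 + 1·M_2 = 6(Δ_1 - Δ_0) = -66
  1·M_1 + 4·M_2 + 1·M_3 = 6(Δ_2 - Δ_1) = -48
Natural end conditions: M_0 = M_3 = 0.
Solving: M_0 = 0, M_1 = -72/5, M_2 = -42/5, M_3 = 0.
On [-2, -1], g(x) = -2 + 57/5·(x + 2) + 0·(x + 2)² - 12/5·(x + 2)³.
With (x + 2) = 1/2: g(-3/2) = 17/5.

3.4000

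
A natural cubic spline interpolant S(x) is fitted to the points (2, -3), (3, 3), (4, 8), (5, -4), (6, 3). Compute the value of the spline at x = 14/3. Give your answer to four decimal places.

-0.5079

Put M_i = S'' at the i-th knot. Here h = (1, 1, 1, 1) and Δ = (6, 5, -12, 7), so the interior equations h_(i-1)·M_(i-1) + 2(h_(i-1)+h_i)·M_i + h_i·M_(i+1) = 6(Δ_i − Δ_(i-1)) read
  1·M_0 + 4·M_1 + 1·M_2 = 6(Δ_1 - Δ_0) = -6
  1·M_1 + 4·M_2 + 1·M_3 = 6(Δ_2 - Δ_1) = -102
  1·M_2 + 4·M_3 + 1·M_4 = 6(Δ_3 - Δ_2) = 114
Natural end conditions: M_0 = M_4 = 0.
Forward elimination and back-substitution give M_0 = 0, M_1 = 54/7, M_2 = -258/7, M_3 = 264/7, M_4 = 0.
On [4, 5], S(x) = 8 - 6·(x - 4) - 129/7·(x - 4)² + 87/7·(x - 4)³.
With (x - 4) = 2/3: S(14/3) = -32/63.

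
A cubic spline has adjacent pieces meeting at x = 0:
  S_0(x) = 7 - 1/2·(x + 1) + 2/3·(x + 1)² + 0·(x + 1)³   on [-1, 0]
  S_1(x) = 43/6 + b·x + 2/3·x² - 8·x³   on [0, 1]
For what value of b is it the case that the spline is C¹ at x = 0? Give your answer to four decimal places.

0.8333

S_0'(x) = -1/2 + 4/3·(x + 1) + 0·(x + 1)², so S_0'(0) = 5/6. On the right, S_1'(0) = b, so b = 5/6.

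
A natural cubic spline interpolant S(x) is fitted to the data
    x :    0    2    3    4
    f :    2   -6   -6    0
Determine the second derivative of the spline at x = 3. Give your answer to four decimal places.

8.3478

Put M_i = S'' at the i-th knot. Here h = (2, 1, 1) and Δ = (-4, 0, 6), so the interior equations h_(i-1)·M_(i-1) + 2(h_(i-1)+h_i)·M_i + h_i·M_(i+1) = 6(Δ_i − Δ_(i-1)) read
  2·M_0 + 6·M_1 + 1·M_2 = 6(Δ_1 - Δ_0) = 24
  1·M_1 + 4·M_2 + 1·M_3 = 6(Δ_2 - Δ_1) = 36
Natural end conditions: M_0 = M_3 = 0.
Hence M_0 = 0, M_1 = 60/23, M_2 = 192/23, M_3 = 0.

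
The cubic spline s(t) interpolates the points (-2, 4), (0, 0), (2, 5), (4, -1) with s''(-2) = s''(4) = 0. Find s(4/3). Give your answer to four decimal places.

Write σ_i for s''(x_i). With h_i = 2, 2, 2 and divided differences Δ_i = -2, 5/2, -3, the continuity of s' gives the tridiagonal system
  2·σ_0 + 8·σ_1 + 2·σ_2 = 6(Δ_1 - Δ_0) = 27
  2·σ_1 + 8·σ_2 + 2·σ_3 = 6(Δ_2 - Δ_1) = -33
Natural end conditions: σ_0 = σ_3 = 0.
Solving the tridiagonal system: σ_0 = 0, σ_1 = 47/10, σ_2 = -53/10, σ_3 = 0.
On [0, 2], s(t) = 0 + 17/15·t + 47/20·t² - 5/6·t³.
With t = 4/3: s(4/3) = 1504/405.

3.7136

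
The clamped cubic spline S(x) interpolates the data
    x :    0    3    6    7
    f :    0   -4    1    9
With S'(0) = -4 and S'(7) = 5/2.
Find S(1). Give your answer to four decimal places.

-2.6033

With M_i denoting the second derivative at x_i, h_i = 3, 3, 1, and Δ_i = (y_(i+1) − y_i)/h_i = -4/3, 5/3, 8:
  3·M_0 + 12·M_1 + 3·M_2 = 6(Δ_1 - Δ_0) = 18
  3·M_1 + 8·M_2 + 1·M_3 = 6(Δ_2 - Δ_1) = 38
Clamped end conditions give two more equations: 2h_0·M_0 + h_0·M_1 = 6(Δ_0 - S'(0)) = 16 and h_2·M_2 + 2h_2·M_3 = 6(S'(7) - Δ_2) = -33.
Solving the tridiagonal system: M_0 = 307/93, M_1 = -118/93, M_2 = 241/31, M_3 = -632/31.
On [0, 3], S(x) = 0 - 4·x + 307/186·x² - 425/1674·x³.
With x = 1: S(1) = -2179/837.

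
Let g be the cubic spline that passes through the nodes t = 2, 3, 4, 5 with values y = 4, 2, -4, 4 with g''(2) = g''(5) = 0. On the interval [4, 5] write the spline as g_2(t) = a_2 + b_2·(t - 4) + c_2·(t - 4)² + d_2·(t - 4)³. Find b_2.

Write m_i for g''(x_i). With h_i = 1, 1, 1 and divided differences Δ_i = -2, -6, 8, the continuity of g' gives the tridiagonal system
  1·m_0 + 4·m_1 + 1·m_2 = 6(Δ_1 - Δ_0) = -24
  1·m_1 + 4·m_2 + 1·m_3 = 6(Δ_2 - Δ_1) = 84
Natural end conditions: m_0 = m_3 = 0.
Hence m_0 = 0, m_1 = -12, m_2 = 24, m_3 = 0.
On [4, 5], with g_2(t) = a_2 + b_2·(t - 4) + c_2·(t - 4)² + d_2·(t - 4)³: c_2 = m_2/2 = 12, d_2 = (m_3 - m_2)/(6h_2) = -4, b_2 = Δ_2 - h_2(2m_2 + m_3)/6 = 0.

0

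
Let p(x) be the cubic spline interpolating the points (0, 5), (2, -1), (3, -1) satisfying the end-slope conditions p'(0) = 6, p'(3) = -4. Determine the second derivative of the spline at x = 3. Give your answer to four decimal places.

Put m_i = p'' at the i-th knot. Here h = (2, 1) and Δ = (-3, 0), so the interior equations h_(i-1)·m_(i-1) + 2(h_(i-1)+h_i)·m_i + h_i·m_(i+1) = 6(Δ_i − Δ_(i-1)) read
  2·m_0 + 6·m_1 + 1·m_2 = 6(Δ_1 - Δ_0) = 18
Clamped end conditions give two more equations: 2h_0·m_0 + h_0·m_1 = 6(Δ_0 - p'(0)) = -54 and h_1·m_1 + 2h_1·m_2 = 6(p'(3) - Δ_1) = -24.
Solving the tridiagonal system: m_0 = -119/6, m_1 = 38/3, m_2 = -55/3.

-18.3333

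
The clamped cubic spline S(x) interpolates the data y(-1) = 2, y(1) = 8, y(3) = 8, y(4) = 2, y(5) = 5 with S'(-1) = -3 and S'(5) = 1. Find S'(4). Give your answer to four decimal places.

Put m_i = S'' at the i-th knot. Here h = (2, 2, 1, 1) and Δ = (3, 0, -6, 3), so the interior equations h_(i-1)·m_(i-1) + 2(h_(i-1)+h_i)·m_i + h_i·m_(i+1) = 6(Δ_i − Δ_(i-1)) read
  2·m_0 + 8·m_1 + 2·m_2 = 6(Δ_1 - Δ_0) = -18
  2·m_1 + 6·m_2 + 1·m_3 = 6(Δ_2 - Δ_1) = -36
  1·m_2 + 4·m_3 + 1·m_4 = 6(Δ_3 - Δ_2) = 54
Clamped end conditions give two more equations: 2h_0·m_0 + h_0·m_1 = 6(Δ_0 - S'(-1)) = 36 and h_3·m_3 + 2h_3·m_4 = 6(S'(5) - Δ_3) = -12.
Forward elimination and back-substitution give m_0 = 218/21, m_1 = -58/21, m_2 = -25/3, m_3 = 410/21, m_4 = -331/21.
On [4, 5], S'(x) = b_3 + 2c_3·(x - 4) + 3d_3·(x - 4)² with b_3 = Δ_3 - h_3(2m_3 + m_4)/6 = -37/42, c_3 = m_3/2 = 205/21, d_3 = (m_4 - m_3)/(6h_3) = -247/42. So S'(4) = -37/42.

-0.8810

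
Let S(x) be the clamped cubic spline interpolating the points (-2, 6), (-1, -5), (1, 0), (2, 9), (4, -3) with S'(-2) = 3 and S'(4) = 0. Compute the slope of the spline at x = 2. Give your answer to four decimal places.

2.1129

Write σ_i for S''(x_i). With h_i = 1, 2, 1, 2 and divided differences Δ_i = -11, 5/2, 9, -6, the continuity of S' gives the tridiagonal system
  1·σ_0 + 6·σ_1 + 2·σ_2 = 6(Δ_1 - Δ_0) = 81
  2·σ_1 + 6·σ_2 + 1·σ_3 = 6(Δ_2 - Δ_1) = 39
  1·σ_2 + 6·σ_3 + 2·σ_4 = 6(Δ_3 - Δ_2) = -90
Clamped end conditions give two more equations: 2h_0·σ_0 + h_0·σ_1 = 6(Δ_0 - S'(-2)) = -84 and h_3·σ_3 + 2h_3·σ_4 = 6(S'(4) - Δ_3) = 36.
Solving the tridiagonal system: σ_0 = -1631/31, σ_1 = 658/31, σ_2 = 97/31, σ_3 = -689/31, σ_4 = 1247/62.
On [2, 4], S'(x) = b_3 + 2c_3·(x - 2) + 3d_3·(x - 2)² with b_3 = Δ_3 - h_3(2σ_3 + σ_4)/6 = 131/62, c_3 = σ_3/2 = -689/62, d_3 = (σ_4 - σ_3)/(6h_3) = 875/248. So S'(2) = 131/62.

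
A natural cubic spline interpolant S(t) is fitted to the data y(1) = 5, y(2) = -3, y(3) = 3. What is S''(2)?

Let σ_i = S''(x_i). Step sizes h_i = 1, 1; slopes of the chords Δ_i = (y_(i+1) - y_i)/h_i = -8, 6.
  1·σ_0 + 4·σ_1 + 1·σ_2 = 6(Δ_1 - Δ_0) = 84
Natural end conditions: σ_0 = σ_2 = 0.
Solving: σ_0 = 0, σ_1 = 21, σ_2 = 0.

21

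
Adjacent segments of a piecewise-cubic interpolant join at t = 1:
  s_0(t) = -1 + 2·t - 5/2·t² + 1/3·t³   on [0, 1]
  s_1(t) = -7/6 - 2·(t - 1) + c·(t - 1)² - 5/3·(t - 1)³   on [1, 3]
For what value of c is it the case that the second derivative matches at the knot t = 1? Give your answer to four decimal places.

s_0''(t) = -5 + 2·t, so s_0''(1) = -3. On the right, s_1''(1) = 2c, so c = -3/2.

-1.5000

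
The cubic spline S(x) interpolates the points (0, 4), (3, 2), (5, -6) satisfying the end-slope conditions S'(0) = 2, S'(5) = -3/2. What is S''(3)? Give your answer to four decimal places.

-2.6000

Write M_i for S''(x_i). With h_i = 3, 2 and divided differences Δ_i = -2/3, -4, the continuity of S' gives the tridiagonal system
  3·M_0 + 10·M_1 + 2·M_2 = 6(Δ_1 - Δ_0) = -20
Clamped end conditions give two more equations: 2h_0·M_0 + h_0·M_1 = 6(Δ_0 - S'(0)) = -16 and h_1·M_1 + 2h_1·M_2 = 6(S'(5) - Δ_1) = 15.
Solving the tridiagonal system: M_0 = -41/30, M_1 = -13/5, M_2 = 101/20.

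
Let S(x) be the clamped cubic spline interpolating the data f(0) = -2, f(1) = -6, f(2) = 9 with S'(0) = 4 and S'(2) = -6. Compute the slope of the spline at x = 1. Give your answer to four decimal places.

8.7500

With M_i denoting the second derivative at x_i, h_i = 1, 1, and Δ_i = (y_(i+1) − y_i)/h_i = -4, 15:
  1·M_0 + 4·M_1 + 1·M_2 = 6(Δ_1 - Δ_0) = 114
Clamped end conditions give two more equations: 2h_0·M_0 + h_0·M_1 = 6(Δ_0 - S'(0)) = -48 and h_1·M_1 + 2h_1·M_2 = 6(S'(2) - Δ_1) = -126.
Solving: M_0 = -115/2, M_1 = 67, M_2 = -193/2.
On [1, 2], S'(x) = b_1 + 2c_1·(x - 1) + 3d_1·(x - 1)² with b_1 = Δ_1 - h_1(2M_1 + M_2)/6 = 35/4, c_1 = M_1/2 = 67/2, d_1 = (M_2 - M_1)/(6h_1) = -109/4. So S'(1) = 35/4.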